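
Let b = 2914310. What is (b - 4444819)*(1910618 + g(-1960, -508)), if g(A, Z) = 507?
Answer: -2924994012625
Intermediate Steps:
(b - 4444819)*(1910618 + g(-1960, -508)) = (2914310 - 4444819)*(1910618 + 507) = -1530509*1911125 = -2924994012625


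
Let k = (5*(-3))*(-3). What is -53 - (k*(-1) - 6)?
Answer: -2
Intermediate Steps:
k = 45 (k = -15*(-3) = 45)
-53 - (k*(-1) - 6) = -53 - (45*(-1) - 6) = -53 - (-45 - 6) = -53 - 1*(-51) = -53 + 51 = -2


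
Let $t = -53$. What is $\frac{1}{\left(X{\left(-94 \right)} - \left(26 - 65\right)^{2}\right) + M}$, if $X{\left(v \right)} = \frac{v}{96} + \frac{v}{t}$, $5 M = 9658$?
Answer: $\frac{12720}{5232937} \approx 0.0024308$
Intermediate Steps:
$M = \frac{9658}{5}$ ($M = \frac{1}{5} \cdot 9658 = \frac{9658}{5} \approx 1931.6$)
$X{\left(v \right)} = - \frac{43 v}{5088}$ ($X{\left(v \right)} = \frac{v}{96} + \frac{v}{-53} = v \frac{1}{96} + v \left(- \frac{1}{53}\right) = \frac{v}{96} - \frac{v}{53} = - \frac{43 v}{5088}$)
$\frac{1}{\left(X{\left(-94 \right)} - \left(26 - 65\right)^{2}\right) + M} = \frac{1}{\left(\left(- \frac{43}{5088}\right) \left(-94\right) - \left(26 - 65\right)^{2}\right) + \frac{9658}{5}} = \frac{1}{\left(\frac{2021}{2544} - \left(-39\right)^{2}\right) + \frac{9658}{5}} = \frac{1}{\left(\frac{2021}{2544} - 1521\right) + \frac{9658}{5}} = \frac{1}{- \frac{3867403}{2544} + \frac{9658}{5}} = \frac{1}{\frac{5232937}{12720}} = \frac{12720}{5232937}$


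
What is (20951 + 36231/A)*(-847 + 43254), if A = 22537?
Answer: 20024963585626/22537 ≈ 8.8854e+8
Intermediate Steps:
(20951 + 36231/A)*(-847 + 43254) = (20951 + 36231/22537)*(-847 + 43254) = (20951 + 36231*(1/22537))*42407 = (20951 + 36231/22537)*42407 = (472208918/22537)*42407 = 20024963585626/22537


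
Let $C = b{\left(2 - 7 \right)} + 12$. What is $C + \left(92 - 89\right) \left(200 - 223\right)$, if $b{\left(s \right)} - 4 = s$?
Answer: $-58$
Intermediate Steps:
$b{\left(s \right)} = 4 + s$
$C = 11$ ($C = \left(4 + \left(2 - 7\right)\right) + 12 = \left(4 - 5\right) + 12 = -1 + 12 = 11$)
$C + \left(92 - 89\right) \left(200 - 223\right) = 11 + \left(92 - 89\right) \left(200 - 223\right) = 11 + 3 \left(-23\right) = 11 - 69 = -58$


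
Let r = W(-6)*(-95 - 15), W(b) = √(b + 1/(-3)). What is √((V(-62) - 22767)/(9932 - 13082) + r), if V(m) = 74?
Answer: √(317702 - 1617000*I*√57)/210 ≈ 11.919 - 11.613*I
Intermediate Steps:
W(b) = √(-⅓ + b) (W(b) = √(b - ⅓) = √(-⅓ + b))
r = -110*I*√57/3 (r = (√(-3 + 9*(-6))/3)*(-95 - 15) = (√(-3 - 54)/3)*(-110) = (√(-57)/3)*(-110) = ((I*√57)/3)*(-110) = (I*√57/3)*(-110) = -110*I*√57/3 ≈ -276.83*I)
√((V(-62) - 22767)/(9932 - 13082) + r) = √((74 - 22767)/(9932 - 13082) - 110*I*√57/3) = √(-22693/(-3150) - 110*I*√57/3) = √(-22693*(-1/3150) - 110*I*√57/3) = √(22693/3150 - 110*I*√57/3)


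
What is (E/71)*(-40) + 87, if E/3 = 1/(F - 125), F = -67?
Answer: 49421/568 ≈ 87.009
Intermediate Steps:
E = -1/64 (E = 3/(-67 - 125) = 3/(-192) = 3*(-1/192) = -1/64 ≈ -0.015625)
(E/71)*(-40) + 87 = -1/64/71*(-40) + 87 = -1/64*1/71*(-40) + 87 = -1/4544*(-40) + 87 = 5/568 + 87 = 49421/568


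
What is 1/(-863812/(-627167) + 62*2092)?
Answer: 627167/81346932380 ≈ 7.7098e-6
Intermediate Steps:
1/(-863812/(-627167) + 62*2092) = 1/(-863812*(-1/627167) + 129704) = 1/(863812/627167 + 129704) = 1/(81346932380/627167) = 627167/81346932380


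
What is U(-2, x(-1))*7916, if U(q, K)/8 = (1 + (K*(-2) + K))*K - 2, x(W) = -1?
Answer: -253312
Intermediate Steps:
U(q, K) = -16 + 8*K*(1 - K) (U(q, K) = 8*((1 + (K*(-2) + K))*K - 2) = 8*((1 + (-2*K + K))*K - 2) = 8*((1 - K)*K - 2) = 8*(K*(1 - K) - 2) = 8*(-2 + K*(1 - K)) = -16 + 8*K*(1 - K))
U(-2, x(-1))*7916 = (-16 - 8*(-1)² + 8*(-1))*7916 = (-16 - 8*1 - 8)*7916 = (-16 - 8 - 8)*7916 = -32*7916 = -253312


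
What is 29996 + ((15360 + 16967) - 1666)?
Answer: 60657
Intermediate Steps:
29996 + ((15360 + 16967) - 1666) = 29996 + (32327 - 1666) = 29996 + 30661 = 60657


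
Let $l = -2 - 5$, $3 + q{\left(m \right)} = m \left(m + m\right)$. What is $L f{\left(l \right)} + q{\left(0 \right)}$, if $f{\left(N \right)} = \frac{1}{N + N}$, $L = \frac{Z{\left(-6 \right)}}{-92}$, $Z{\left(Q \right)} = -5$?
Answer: $- \frac{3869}{1288} \approx -3.0039$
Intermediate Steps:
$L = \frac{5}{92}$ ($L = - \frac{5}{-92} = \left(-5\right) \left(- \frac{1}{92}\right) = \frac{5}{92} \approx 0.054348$)
$q{\left(m \right)} = -3 + 2 m^{2}$ ($q{\left(m \right)} = -3 + m \left(m + m\right) = -3 + m 2 m = -3 + 2 m^{2}$)
$l = -7$ ($l = -2 - 5 = -7$)
$f{\left(N \right)} = \frac{1}{2 N}$
$L f{\left(l \right)} + q{\left(0 \right)} = \frac{5 \frac{1}{2 \left(-7\right)}}{92} - \left(3 - 2 \cdot 0^{2}\right) = \frac{5 \cdot \frac{1}{2} \left(- \frac{1}{7}\right)}{92} + \left(-3 + 2 \cdot 0\right) = \frac{5}{92} \left(- \frac{1}{14}\right) + \left(-3 + 0\right) = - \frac{5}{1288} - 3 = - \frac{3869}{1288}$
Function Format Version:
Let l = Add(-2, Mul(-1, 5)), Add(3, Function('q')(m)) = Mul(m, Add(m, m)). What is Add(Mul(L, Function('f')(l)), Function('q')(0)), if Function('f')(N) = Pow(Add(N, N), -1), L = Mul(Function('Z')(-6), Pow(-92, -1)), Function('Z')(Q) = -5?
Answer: Rational(-3869, 1288) ≈ -3.0039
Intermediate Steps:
L = Rational(5, 92) (L = Mul(-5, Pow(-92, -1)) = Mul(-5, Rational(-1, 92)) = Rational(5, 92) ≈ 0.054348)
Function('q')(m) = Add(-3, Mul(2, Pow(m, 2))) (Function('q')(m) = Add(-3, Mul(m, Add(m, m))) = Add(-3, Mul(m, Mul(2, m))) = Add(-3, Mul(2, Pow(m, 2))))
l = -7 (l = Add(-2, -5) = -7)
Function('f')(N) = Mul(Rational(1, 2), Pow(N, -1)) (Function('f')(N) = Pow(Mul(2, N), -1) = Mul(Rational(1, 2), Pow(N, -1)))
Add(Mul(L, Function('f')(l)), Function('q')(0)) = Add(Mul(Rational(5, 92), Mul(Rational(1, 2), Pow(-7, -1))), Add(-3, Mul(2, Pow(0, 2)))) = Add(Mul(Rational(5, 92), Mul(Rational(1, 2), Rational(-1, 7))), Add(-3, Mul(2, 0))) = Add(Mul(Rational(5, 92), Rational(-1, 14)), Add(-3, 0)) = Add(Rational(-5, 1288), -3) = Rational(-3869, 1288)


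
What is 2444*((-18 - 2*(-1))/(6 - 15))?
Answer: 39104/9 ≈ 4344.9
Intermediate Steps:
2444*((-18 - 2*(-1))/(6 - 15)) = 2444*((-18 + 2)/(-9)) = 2444*(-16*(-1/9)) = 2444*(16/9) = 39104/9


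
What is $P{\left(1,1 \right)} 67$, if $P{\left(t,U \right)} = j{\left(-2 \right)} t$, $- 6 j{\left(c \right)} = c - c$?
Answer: $0$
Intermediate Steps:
$j{\left(c \right)} = 0$ ($j{\left(c \right)} = - \frac{c - c}{6} = \left(- \frac{1}{6}\right) 0 = 0$)
$P{\left(t,U \right)} = 0$ ($P{\left(t,U \right)} = 0 t = 0$)
$P{\left(1,1 \right)} 67 = 0 \cdot 67 = 0$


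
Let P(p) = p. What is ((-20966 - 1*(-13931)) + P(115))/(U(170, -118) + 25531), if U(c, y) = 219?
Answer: -692/2575 ≈ -0.26874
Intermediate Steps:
((-20966 - 1*(-13931)) + P(115))/(U(170, -118) + 25531) = ((-20966 - 1*(-13931)) + 115)/(219 + 25531) = ((-20966 + 13931) + 115)/25750 = (-7035 + 115)*(1/25750) = -6920*1/25750 = -692/2575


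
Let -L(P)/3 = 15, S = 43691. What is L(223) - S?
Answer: -43736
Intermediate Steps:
L(P) = -45 (L(P) = -3*15 = -45)
L(223) - S = -45 - 1*43691 = -45 - 43691 = -43736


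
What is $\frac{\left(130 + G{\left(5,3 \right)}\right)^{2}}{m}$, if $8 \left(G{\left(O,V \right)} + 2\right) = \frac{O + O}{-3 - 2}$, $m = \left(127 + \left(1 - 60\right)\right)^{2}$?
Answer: $\frac{261121}{73984} \approx 3.5294$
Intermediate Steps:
$m = 4624$ ($m = \left(127 + \left(1 - 60\right)\right)^{2} = \left(127 - 59\right)^{2} = 68^{2} = 4624$)
$G{\left(O,V \right)} = -2 - \frac{O}{20}$ ($G{\left(O,V \right)} = -2 + \frac{\left(O + O\right) \frac{1}{-3 - 2}}{8} = -2 + \frac{2 O \frac{1}{-5}}{8} = -2 + \frac{2 O \left(- \frac{1}{5}\right)}{8} = -2 + \frac{\left(- \frac{2}{5}\right) O}{8} = -2 - \frac{O}{20}$)
$\frac{\left(130 + G{\left(5,3 \right)}\right)^{2}}{m} = \frac{\left(130 - \frac{9}{4}\right)^{2}}{4624} = \left(130 - \frac{9}{4}\right)^{2} \cdot \frac{1}{4624} = \left(\frac{511}{4}\right)^{2} \cdot \frac{1}{4624} = \frac{261121}{16} \cdot \frac{1}{4624} = \frac{261121}{73984}$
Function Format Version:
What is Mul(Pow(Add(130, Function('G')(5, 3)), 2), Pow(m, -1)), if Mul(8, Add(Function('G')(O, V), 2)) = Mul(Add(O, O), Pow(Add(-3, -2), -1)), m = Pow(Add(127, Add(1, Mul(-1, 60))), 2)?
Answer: Rational(261121, 73984) ≈ 3.5294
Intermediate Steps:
m = 4624 (m = Pow(Add(127, Add(1, -60)), 2) = Pow(Add(127, -59), 2) = Pow(68, 2) = 4624)
Function('G')(O, V) = Add(-2, Mul(Rational(-1, 20), O)) (Function('G')(O, V) = Add(-2, Mul(Rational(1, 8), Mul(Add(O, O), Pow(Add(-3, -2), -1)))) = Add(-2, Mul(Rational(1, 8), Mul(Mul(2, O), Pow(-5, -1)))) = Add(-2, Mul(Rational(1, 8), Mul(Mul(2, O), Rational(-1, 5)))) = Add(-2, Mul(Rational(1, 8), Mul(Rational(-2, 5), O))) = Add(-2, Mul(Rational(-1, 20), O)))
Mul(Pow(Add(130, Function('G')(5, 3)), 2), Pow(m, -1)) = Mul(Pow(Add(130, Add(-2, Mul(Rational(-1, 20), 5))), 2), Pow(4624, -1)) = Mul(Pow(Add(130, Add(-2, Rational(-1, 4))), 2), Rational(1, 4624)) = Mul(Pow(Add(130, Rational(-9, 4)), 2), Rational(1, 4624)) = Mul(Pow(Rational(511, 4), 2), Rational(1, 4624)) = Mul(Rational(261121, 16), Rational(1, 4624)) = Rational(261121, 73984)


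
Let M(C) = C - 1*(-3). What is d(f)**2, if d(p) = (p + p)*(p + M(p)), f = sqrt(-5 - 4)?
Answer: 972 - 1296*I ≈ 972.0 - 1296.0*I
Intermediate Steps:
M(C) = 3 + C (M(C) = C + 3 = 3 + C)
f = 3*I (f = sqrt(-9) = 3*I ≈ 3.0*I)
d(p) = 2*p*(3 + 2*p) (d(p) = (p + p)*(p + (3 + p)) = (2*p)*(3 + 2*p) = 2*p*(3 + 2*p))
d(f)**2 = (2*(3*I)*(3 + 2*(3*I)))**2 = (2*(3*I)*(3 + 6*I))**2 = (6*I*(3 + 6*I))**2 = -36*(3 + 6*I)**2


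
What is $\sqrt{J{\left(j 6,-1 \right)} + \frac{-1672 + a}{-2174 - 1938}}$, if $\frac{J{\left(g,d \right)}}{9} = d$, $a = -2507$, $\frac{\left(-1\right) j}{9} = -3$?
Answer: $\frac{i \sqrt{8437053}}{1028} \approx 2.8255 i$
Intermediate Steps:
$j = 27$ ($j = \left(-9\right) \left(-3\right) = 27$)
$J{\left(g,d \right)} = 9 d$
$\sqrt{J{\left(j 6,-1 \right)} + \frac{-1672 + a}{-2174 - 1938}} = \sqrt{9 \left(-1\right) + \frac{-1672 - 2507}{-2174 - 1938}} = \sqrt{-9 - \frac{4179}{-4112}} = \sqrt{-9 - - \frac{4179}{4112}} = \sqrt{-9 + \frac{4179}{4112}} = \sqrt{- \frac{32829}{4112}} = \frac{i \sqrt{8437053}}{1028}$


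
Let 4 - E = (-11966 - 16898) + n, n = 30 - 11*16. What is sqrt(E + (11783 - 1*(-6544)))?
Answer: sqrt(47341) ≈ 217.58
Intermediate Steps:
n = -146 (n = 30 - 176 = -146)
E = 29014 (E = 4 - ((-11966 - 16898) - 146) = 4 - (-28864 - 146) = 4 - 1*(-29010) = 4 + 29010 = 29014)
sqrt(E + (11783 - 1*(-6544))) = sqrt(29014 + (11783 - 1*(-6544))) = sqrt(29014 + (11783 + 6544)) = sqrt(29014 + 18327) = sqrt(47341)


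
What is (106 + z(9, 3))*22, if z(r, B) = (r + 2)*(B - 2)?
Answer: 2574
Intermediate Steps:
z(r, B) = (-2 + B)*(2 + r) (z(r, B) = (2 + r)*(-2 + B) = (-2 + B)*(2 + r))
(106 + z(9, 3))*22 = (106 + (-4 - 2*9 + 2*3 + 3*9))*22 = (106 + (-4 - 18 + 6 + 27))*22 = (106 + 11)*22 = 117*22 = 2574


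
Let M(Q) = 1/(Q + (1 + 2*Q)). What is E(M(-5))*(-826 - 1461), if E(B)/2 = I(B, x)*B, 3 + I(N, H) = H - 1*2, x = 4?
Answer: -2287/7 ≈ -326.71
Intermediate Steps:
I(N, H) = -5 + H (I(N, H) = -3 + (H - 1*2) = -3 + (H - 2) = -3 + (-2 + H) = -5 + H)
M(Q) = 1/(1 + 3*Q)
E(B) = -2*B (E(B) = 2*((-5 + 4)*B) = 2*(-B) = -2*B)
E(M(-5))*(-826 - 1461) = (-2/(1 + 3*(-5)))*(-826 - 1461) = -2/(1 - 15)*(-2287) = -2/(-14)*(-2287) = -2*(-1/14)*(-2287) = (⅐)*(-2287) = -2287/7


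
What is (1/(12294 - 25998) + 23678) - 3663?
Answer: 274285559/13704 ≈ 20015.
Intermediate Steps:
(1/(12294 - 25998) + 23678) - 3663 = (1/(-13704) + 23678) - 3663 = (-1/13704 + 23678) - 3663 = 324483311/13704 - 3663 = 274285559/13704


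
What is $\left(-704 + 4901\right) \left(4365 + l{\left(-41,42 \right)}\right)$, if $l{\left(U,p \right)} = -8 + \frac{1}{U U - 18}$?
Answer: $\frac{30410169324}{1663} \approx 1.8286 \cdot 10^{7}$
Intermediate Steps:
$l{\left(U,p \right)} = -8 + \frac{1}{-18 + U^{2}}$ ($l{\left(U,p \right)} = -8 + \frac{1}{U^{2} - 18} = -8 + \frac{1}{-18 + U^{2}}$)
$\left(-704 + 4901\right) \left(4365 + l{\left(-41,42 \right)}\right) = \left(-704 + 4901\right) \left(4365 + \frac{145 - 8 \left(-41\right)^{2}}{-18 + \left(-41\right)^{2}}\right) = 4197 \left(4365 + \frac{145 - 13448}{-18 + 1681}\right) = 4197 \left(4365 + \frac{145 - 13448}{1663}\right) = 4197 \left(4365 + \frac{1}{1663} \left(-13303\right)\right) = 4197 \left(4365 - \frac{13303}{1663}\right) = 4197 \cdot \frac{7245692}{1663} = \frac{30410169324}{1663}$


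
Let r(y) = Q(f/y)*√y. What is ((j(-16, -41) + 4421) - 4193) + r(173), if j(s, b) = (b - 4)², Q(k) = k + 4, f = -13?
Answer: 2253 + 679*√173/173 ≈ 2304.6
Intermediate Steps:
Q(k) = 4 + k
j(s, b) = (-4 + b)²
r(y) = √y*(4 - 13/y) (r(y) = (4 - 13/y)*√y = √y*(4 - 13/y))
((j(-16, -41) + 4421) - 4193) + r(173) = (((-4 - 41)² + 4421) - 4193) + (-13 + 4*173)/√173 = (((-45)² + 4421) - 4193) + (√173/173)*(-13 + 692) = ((2025 + 4421) - 4193) + (√173/173)*679 = (6446 - 4193) + 679*√173/173 = 2253 + 679*√173/173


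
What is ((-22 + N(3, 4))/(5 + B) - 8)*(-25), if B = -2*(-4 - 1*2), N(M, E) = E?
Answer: 3850/17 ≈ 226.47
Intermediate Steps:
B = 12 (B = -2*(-4 - 2) = -2*(-6) = 12)
((-22 + N(3, 4))/(5 + B) - 8)*(-25) = ((-22 + 4)/(5 + 12) - 8)*(-25) = (-18/17 - 8)*(-25) = -154/17*(-25) = 3850/17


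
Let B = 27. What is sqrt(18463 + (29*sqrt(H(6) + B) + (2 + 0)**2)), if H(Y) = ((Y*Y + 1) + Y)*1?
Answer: sqrt(18467 + 29*sqrt(70)) ≈ 136.78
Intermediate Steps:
H(Y) = 1 + Y + Y**2 (H(Y) = ((Y**2 + 1) + Y)*1 = ((1 + Y**2) + Y)*1 = (1 + Y + Y**2)*1 = 1 + Y + Y**2)
sqrt(18463 + (29*sqrt(H(6) + B) + (2 + 0)**2)) = sqrt(18463 + (29*sqrt((1 + 6 + 6**2) + 27) + (2 + 0)**2)) = sqrt(18463 + (29*sqrt((1 + 6 + 36) + 27) + 2**2)) = sqrt(18463 + (29*sqrt(43 + 27) + 4)) = sqrt(18463 + (29*sqrt(70) + 4)) = sqrt(18463 + (4 + 29*sqrt(70))) = sqrt(18467 + 29*sqrt(70))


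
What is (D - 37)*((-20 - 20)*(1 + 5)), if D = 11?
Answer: 6240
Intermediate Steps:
(D - 37)*((-20 - 20)*(1 + 5)) = (11 - 37)*((-20 - 20)*(1 + 5)) = -(-1040)*6 = -26*(-240) = 6240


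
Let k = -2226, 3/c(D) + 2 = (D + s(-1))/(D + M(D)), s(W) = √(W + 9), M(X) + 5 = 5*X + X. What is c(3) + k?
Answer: -1855650/833 - 96*√2/833 ≈ -2227.8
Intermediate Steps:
M(X) = -5 + 6*X (M(X) = -5 + (5*X + X) = -5 + 6*X)
s(W) = √(9 + W)
c(D) = 3/(-2 + (D + 2*√2)/(-5 + 7*D)) (c(D) = 3/(-2 + (D + √(9 - 1))/(D + (-5 + 6*D))) = 3/(-2 + (D + √8)/(-5 + 7*D)) = 3/(-2 + (D + 2*√2)/(-5 + 7*D)))
c(3) + k = 3*(5 - 7*3)/(-10 - 2*√2 + 13*3) - 2226 = 3*(5 - 21)/(-10 - 2*√2 + 39) - 2226 = 3*(-16)/(29 - 2*√2) - 2226 = -48/(29 - 2*√2) - 2226 = -2226 - 48/(29 - 2*√2)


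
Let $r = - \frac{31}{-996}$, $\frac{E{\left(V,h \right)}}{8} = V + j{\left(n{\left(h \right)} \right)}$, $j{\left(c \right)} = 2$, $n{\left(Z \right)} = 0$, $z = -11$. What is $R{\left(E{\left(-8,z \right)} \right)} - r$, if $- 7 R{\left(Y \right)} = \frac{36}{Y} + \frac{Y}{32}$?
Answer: $\frac{506}{1743} \approx 0.2903$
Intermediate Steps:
$E{\left(V,h \right)} = 16 + 8 V$ ($E{\left(V,h \right)} = 8 \left(V + 2\right) = 8 \left(2 + V\right) = 16 + 8 V$)
$R{\left(Y \right)} = - \frac{36}{7 Y} - \frac{Y}{224}$ ($R{\left(Y \right)} = - \frac{\frac{36}{Y} + \frac{Y}{32}}{7} = - \frac{36}{7 Y} - \frac{Y}{224}$)
$r = \frac{31}{996}$ ($r = \left(-31\right) \left(- \frac{1}{996}\right) = \frac{31}{996} \approx 0.031125$)
$R{\left(E{\left(-8,z \right)} \right)} - r = \frac{-1152 - \left(16 + 8 \left(-8\right)\right)^{2}}{224 \left(16 + 8 \left(-8\right)\right)} - \frac{31}{996} = \frac{-1152 - \left(16 - 64\right)^{2}}{224 \left(16 - 64\right)} - \frac{31}{996} = \frac{-1152 - \left(-48\right)^{2}}{224 \left(-48\right)} - \frac{31}{996} = \frac{1}{224} \left(- \frac{1}{48}\right) \left(-1152 - 2304\right) - \frac{31}{996} = \frac{1}{224} \left(- \frac{1}{48}\right) \left(-3456\right) - \frac{31}{996} = \frac{9}{28} - \frac{31}{996} = \frac{506}{1743}$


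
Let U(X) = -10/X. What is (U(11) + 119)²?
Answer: 1687401/121 ≈ 13945.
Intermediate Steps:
(U(11) + 119)² = (-10/11 + 119)² = (1299/11)² = 1687401/121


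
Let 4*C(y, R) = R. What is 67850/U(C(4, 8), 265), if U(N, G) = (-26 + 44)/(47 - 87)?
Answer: -1357000/9 ≈ -1.5078e+5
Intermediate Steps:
C(y, R) = R/4
U(N, G) = -9/20 (U(N, G) = 18/(-40) = 18*(-1/40) = -9/20)
67850/U(C(4, 8), 265) = 67850/(-9/20) = 67850*(-20/9) = -1357000/9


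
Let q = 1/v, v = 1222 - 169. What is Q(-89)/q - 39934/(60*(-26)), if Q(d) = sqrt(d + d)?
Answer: 19967/780 + 1053*I*sqrt(178) ≈ 25.599 + 14049.0*I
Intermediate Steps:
v = 1053
Q(d) = sqrt(2)*sqrt(d) (Q(d) = sqrt(2*d) = sqrt(2)*sqrt(d))
q = 1/1053 ≈ 0.00094967
Q(-89)/q - 39934/(60*(-26)) = (sqrt(2)*sqrt(-89))/(1/1053) - 39934/(60*(-26)) = (sqrt(2)*(I*sqrt(89)))*1053 - 39934/(-1560) = (I*sqrt(178))*1053 - 39934*(-1/1560) = 1053*I*sqrt(178) + 19967/780 = 19967/780 + 1053*I*sqrt(178)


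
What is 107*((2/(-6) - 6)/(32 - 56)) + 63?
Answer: 6569/72 ≈ 91.236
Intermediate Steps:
107*((2/(-6) - 6)/(32 - 56)) + 63 = 107*((2*(-1/6) - 6)/(-24)) + 63 = 107*((-1/3 - 6)*(-1/24)) + 63 = 107*(-19/3*(-1/24)) + 63 = 107*(19/72) + 63 = 2033/72 + 63 = 6569/72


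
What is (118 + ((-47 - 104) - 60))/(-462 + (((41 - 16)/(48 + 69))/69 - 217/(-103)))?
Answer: 77331267/382407362 ≈ 0.20222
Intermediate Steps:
(118 + ((-47 - 104) - 60))/(-462 + (((41 - 16)/(48 + 69))/69 - 217/(-103))) = (118 + (-151 - 60))/(-462 + ((25/117)*(1/69) - 217*(-1/103))) = (118 - 211)/(-462 + ((25*(1/117))*(1/69) + 217/103)) = -93/(-462 + ((25/117)*(1/69) + 217/103)) = -93/(-462 + (25/8073 + 217/103)) = -93/(-462 + 1754416/831519) = -93/(-382407362/831519) = -93*(-831519/382407362) = 77331267/382407362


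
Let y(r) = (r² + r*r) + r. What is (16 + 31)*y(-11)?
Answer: 10857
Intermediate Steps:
y(r) = r + 2*r² (y(r) = (r² + r²) + r = 2*r² + r = r + 2*r²)
(16 + 31)*y(-11) = (16 + 31)*(-11*(1 + 2*(-11))) = 47*(-11*(1 - 22)) = 47*(-11*(-21)) = 47*231 = 10857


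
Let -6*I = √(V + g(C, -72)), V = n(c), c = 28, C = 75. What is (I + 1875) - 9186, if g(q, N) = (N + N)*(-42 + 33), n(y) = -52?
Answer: -7311 - √311/3 ≈ -7316.9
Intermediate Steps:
g(q, N) = -18*N (g(q, N) = (2*N)*(-9) = -18*N)
V = -52
I = -√311/3 (I = -√(-52 - 18*(-72))/6 = -√(-52 + 1296)/6 = -√311/3 ≈ -5.8784)
(I + 1875) - 9186 = (-√311/3 + 1875) - 9186 = (1875 - √311/3) - 9186 = -7311 - √311/3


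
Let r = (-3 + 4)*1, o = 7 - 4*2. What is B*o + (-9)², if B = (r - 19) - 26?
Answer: 125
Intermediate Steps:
o = -1 (o = 7 - 8 = -1)
r = 1 (r = 1*1 = 1)
B = -44 (B = (1 - 19) - 26 = -18 - 26 = -44)
B*o + (-9)² = -44*(-1) + (-9)² = 44 + 81 = 125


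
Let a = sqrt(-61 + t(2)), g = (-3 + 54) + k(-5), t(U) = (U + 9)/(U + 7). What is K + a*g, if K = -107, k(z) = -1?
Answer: -107 + 50*I*sqrt(538)/3 ≈ -107.0 + 386.58*I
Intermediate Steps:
t(U) = (9 + U)/(7 + U)
g = 50 (g = (-3 + 54) - 1 = 51 - 1 = 50)
a = I*sqrt(538)/3 (a = sqrt(-61 + (9 + 2)/(7 + 2)) = sqrt(-61 + 11/9) = sqrt(-538/9) = I*sqrt(538)/3 ≈ 7.7316*I)
K + a*g = -107 + (I*sqrt(538)/3)*50 = -107 + 50*I*sqrt(538)/3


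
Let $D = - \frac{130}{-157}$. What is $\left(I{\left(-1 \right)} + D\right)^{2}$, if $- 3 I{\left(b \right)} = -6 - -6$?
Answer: $\frac{16900}{24649} \approx 0.68563$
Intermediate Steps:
$I{\left(b \right)} = 0$ ($I{\left(b \right)} = - \frac{-6 - -6}{3} = - \frac{-6 + 6}{3} = \left(- \frac{1}{3}\right) 0 = 0$)
$D = \frac{130}{157}$ ($D = \left(-130\right) \left(- \frac{1}{157}\right) = \frac{130}{157} \approx 0.82803$)
$\left(I{\left(-1 \right)} + D\right)^{2} = \left(0 + \frac{130}{157}\right)^{2} = \left(\frac{130}{157}\right)^{2} = \frac{16900}{24649}$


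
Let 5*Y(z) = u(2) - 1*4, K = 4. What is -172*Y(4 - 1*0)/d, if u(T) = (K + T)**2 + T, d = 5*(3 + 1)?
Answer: -1462/25 ≈ -58.480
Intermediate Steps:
d = 20 (d = 5*4 = 20)
u(T) = T + (4 + T)**2 (u(T) = (4 + T)**2 + T = T + (4 + T)**2)
Y(z) = 34/5 (Y(z) = ((2 + (4 + 2)**2) - 1*4)/5 = ((2 + 6**2) - 4)/5 = ((2 + 36) - 4)/5 = (38 - 4)/5 = (1/5)*34 = 34/5)
-172*Y(4 - 1*0)/d = -5848/(5*20) = -172*17/50 = -1462/25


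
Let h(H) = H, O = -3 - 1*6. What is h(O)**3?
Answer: -729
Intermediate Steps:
O = -9 (O = -3 - 6 = -9)
h(O)**3 = (-9)**3 = -729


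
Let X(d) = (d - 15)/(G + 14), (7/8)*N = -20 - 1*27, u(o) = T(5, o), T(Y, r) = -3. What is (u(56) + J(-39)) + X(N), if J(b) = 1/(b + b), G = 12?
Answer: -1544/273 ≈ -5.6557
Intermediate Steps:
J(b) = 1/(2*b)
u(o) = -3
N = -376/7 (N = 8*(-20 - 1*27)/7 = 8*(-20 - 27)/7 = (8/7)*(-47) = -376/7 ≈ -53.714)
X(d) = -15/26 + d/26 (X(d) = (d - 15)/(12 + 14) = (-15 + d)/26 = (-15 + d)*(1/26) = -15/26 + d/26)
(u(56) + J(-39)) + X(N) = (-3 + (1/2)/(-39)) + (-15/26 + (1/26)*(-376/7)) = (-3 + (1/2)*(-1/39)) + (-15/26 - 188/91) = (-3 - 1/78) - 37/14 = -235/78 - 37/14 = -1544/273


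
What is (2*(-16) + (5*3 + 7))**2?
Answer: 100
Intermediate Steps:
(2*(-16) + (5*3 + 7))**2 = (-32 + (15 + 7))**2 = (-32 + 22)**2 = (-10)**2 = 100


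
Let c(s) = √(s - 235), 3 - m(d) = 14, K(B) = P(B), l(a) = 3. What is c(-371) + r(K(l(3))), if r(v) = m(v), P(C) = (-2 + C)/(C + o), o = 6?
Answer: -11 + I*√606 ≈ -11.0 + 24.617*I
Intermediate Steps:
P(C) = (-2 + C)/(6 + C) (P(C) = (-2 + C)/(C + 6) = (-2 + C)/(6 + C))
K(B) = (-2 + B)/(6 + B)
m(d) = -11 (m(d) = 3 - 1*14 = 3 - 14 = -11)
c(s) = √(-235 + s)
r(v) = -11
c(-371) + r(K(l(3))) = √(-235 - 371) - 11 = √(-606) - 11 = I*√606 - 11 = -11 + I*√606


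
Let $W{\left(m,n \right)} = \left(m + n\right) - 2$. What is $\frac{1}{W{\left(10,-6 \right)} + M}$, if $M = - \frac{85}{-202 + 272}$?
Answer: $\frac{14}{11} \approx 1.2727$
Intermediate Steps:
$W{\left(m,n \right)} = -2 + m + n$
$M = - \frac{17}{14}$ ($M = - \frac{85}{70} = \left(-85\right) \frac{1}{70} = - \frac{17}{14} \approx -1.2143$)
$\frac{1}{W{\left(10,-6 \right)} + M} = \frac{1}{\left(-2 + 10 - 6\right) - \frac{17}{14}} = \frac{1}{2 - \frac{17}{14}} = \frac{1}{\frac{11}{14}} = \frac{14}{11}$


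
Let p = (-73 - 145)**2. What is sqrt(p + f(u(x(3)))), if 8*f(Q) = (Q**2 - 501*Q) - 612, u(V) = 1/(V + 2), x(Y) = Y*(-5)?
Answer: sqrt(32077767)/26 ≈ 217.84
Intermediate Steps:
x(Y) = -5*Y
u(V) = 1/(2 + V)
f(Q) = -153/2 - 501*Q/8 + Q**2/8 (f(Q) = ((Q**2 - 501*Q) - 612)/8 = (-612 + Q**2 - 501*Q)/8 = -153/2 - 501*Q/8 + Q**2/8)
p = 47524 (p = (-218)**2 = 47524)
sqrt(p + f(u(x(3)))) = sqrt(47524 + (-153/2 - 501/(8*(2 - 5*3)) + (1/(2 - 5*3))**2/8)) = sqrt(47524 + (-153/2 - 501/(8*(2 - 15)) + (1/(2 - 15))**2/8)) = sqrt(47524 + (-153/2 - 501/8/(-13) + (1/(-13))**2/8)) = sqrt(47524 + (-153/2 - 501/8*(-1/13) + (-1/13)**2/8)) = sqrt(47524 + (-153/2 + 501/104 + (1/8)*(1/169))) = sqrt(47524 + (-153/2 + 501/104 + 1/1352)) = sqrt(47524 - 48457/676) = sqrt(32077767/676) = sqrt(32077767)/26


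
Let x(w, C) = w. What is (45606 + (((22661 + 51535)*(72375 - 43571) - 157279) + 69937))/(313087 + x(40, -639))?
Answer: 2137099848/313127 ≈ 6825.0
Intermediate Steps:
(45606 + (((22661 + 51535)*(72375 - 43571) - 157279) + 69937))/(313087 + x(40, -639)) = (45606 + (((22661 + 51535)*(72375 - 43571) - 157279) + 69937))/(313087 + 40) = (45606 + ((74196*28804 - 157279) + 69937))/313127 = (45606 + ((2137141584 - 157279) + 69937))*(1/313127) = (45606 + (2136984305 + 69937))*(1/313127) = (45606 + 2137054242)*(1/313127) = 2137099848*(1/313127) = 2137099848/313127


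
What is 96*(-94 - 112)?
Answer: -19776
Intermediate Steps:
96*(-94 - 112) = 96*(-206) = -19776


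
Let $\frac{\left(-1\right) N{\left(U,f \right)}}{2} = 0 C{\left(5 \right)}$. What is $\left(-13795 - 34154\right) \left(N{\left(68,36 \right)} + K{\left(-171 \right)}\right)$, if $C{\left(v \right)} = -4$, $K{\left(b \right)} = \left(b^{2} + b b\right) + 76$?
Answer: $-2807797542$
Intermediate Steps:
$K{\left(b \right)} = 76 + 2 b^{2}$ ($K{\left(b \right)} = \left(b^{2} + b^{2}\right) + 76 = 2 b^{2} + 76 = 76 + 2 b^{2}$)
$N{\left(U,f \right)} = 0$ ($N{\left(U,f \right)} = - 2 \cdot 0 \left(-4\right) = \left(-2\right) 0 = 0$)
$\left(-13795 - 34154\right) \left(N{\left(68,36 \right)} + K{\left(-171 \right)}\right) = \left(-13795 - 34154\right) \left(0 + \left(76 + 2 \left(-171\right)^{2}\right)\right) = - 47949 \left(0 + \left(76 + 2 \cdot 29241\right)\right) = - 47949 \left(0 + \left(76 + 58482\right)\right) = - 47949 \left(0 + 58558\right) = \left(-47949\right) 58558 = -2807797542$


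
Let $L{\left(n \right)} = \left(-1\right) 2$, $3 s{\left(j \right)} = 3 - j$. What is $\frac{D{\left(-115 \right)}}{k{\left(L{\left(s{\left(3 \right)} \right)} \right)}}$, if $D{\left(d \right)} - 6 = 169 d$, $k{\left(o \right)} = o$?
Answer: $\frac{19429}{2} \approx 9714.5$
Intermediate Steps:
$s{\left(j \right)} = 1 - \frac{j}{3}$ ($s{\left(j \right)} = \frac{3 - j}{3} = 1 - \frac{j}{3}$)
$L{\left(n \right)} = -2$
$D{\left(d \right)} = 6 + 169 d$
$\frac{D{\left(-115 \right)}}{k{\left(L{\left(s{\left(3 \right)} \right)} \right)}} = \frac{6 + 169 \left(-115\right)}{-2} = \left(6 - 19435\right) \left(- \frac{1}{2}\right) = \left(-19429\right) \left(- \frac{1}{2}\right) = \frac{19429}{2}$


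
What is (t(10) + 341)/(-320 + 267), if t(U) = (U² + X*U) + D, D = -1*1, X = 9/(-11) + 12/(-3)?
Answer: -4310/583 ≈ -7.3928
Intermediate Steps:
X = -53/11 (X = 9*(-1/11) + 12*(-⅓) = -9/11 - 4 = -53/11 ≈ -4.8182)
D = -1
t(U) = -1 + U² - 53*U/11 (t(U) = (U² - 53*U/11) - 1 = -1 + U² - 53*U/11)
(t(10) + 341)/(-320 + 267) = ((-1 + 10² - 53/11*10) + 341)/(-320 + 267) = ((-1 + 100 - 530/11) + 341)/(-53) = (559/11 + 341)*(-1/53) = (4310/11)*(-1/53) = -4310/583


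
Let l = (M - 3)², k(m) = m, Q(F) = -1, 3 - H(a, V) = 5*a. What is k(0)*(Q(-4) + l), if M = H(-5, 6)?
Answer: 0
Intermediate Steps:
H(a, V) = 3 - 5*a
M = 28 (M = 3 - 5*(-5) = 3 + 25 = 28)
l = 625 (l = (28 - 3)² = 25² = 625)
k(0)*(Q(-4) + l) = 0*(-1 + 625) = 0*624 = 0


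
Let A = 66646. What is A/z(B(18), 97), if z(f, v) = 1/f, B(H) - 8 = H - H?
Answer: 533168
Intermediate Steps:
B(H) = 8 (B(H) = 8 + (H - H) = 8 + 0 = 8)
A/z(B(18), 97) = 66646/(1/8) = 66646/(⅛) = 66646*8 = 533168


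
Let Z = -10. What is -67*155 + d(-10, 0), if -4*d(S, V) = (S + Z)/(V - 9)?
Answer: -93470/9 ≈ -10386.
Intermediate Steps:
d(S, V) = -(-10 + S)/(4*(-9 + V)) (d(S, V) = -(S - 10)/(4*(V - 9)) = -(-10 + S)/(4*(-9 + V)))
-67*155 + d(-10, 0) = -67*155 + (10 - 1*(-10))/(4*(-9 + 0)) = -10385 + (1/4)*(10 + 10)/(-9) = -10385 + (1/4)*(-1/9)*20 = -10385 - 5/9 = -93470/9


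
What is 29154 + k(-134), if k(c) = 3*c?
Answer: 28752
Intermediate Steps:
29154 + k(-134) = 29154 + 3*(-134) = 29154 - 402 = 28752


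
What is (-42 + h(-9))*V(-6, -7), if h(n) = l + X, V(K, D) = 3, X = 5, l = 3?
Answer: -102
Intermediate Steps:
h(n) = 8 (h(n) = 3 + 5 = 8)
(-42 + h(-9))*V(-6, -7) = (-42 + 8)*3 = -34*3 = -102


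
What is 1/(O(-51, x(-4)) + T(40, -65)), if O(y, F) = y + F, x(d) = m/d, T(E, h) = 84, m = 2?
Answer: 2/65 ≈ 0.030769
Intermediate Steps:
x(d) = 2/d
O(y, F) = F + y
1/(O(-51, x(-4)) + T(40, -65)) = 1/((2/(-4) - 51) + 84) = 1/((2*(-¼) - 51) + 84) = 1/((-½ - 51) + 84) = 1/(-103/2 + 84) = 1/(65/2) = 2/65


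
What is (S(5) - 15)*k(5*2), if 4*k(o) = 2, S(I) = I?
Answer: -5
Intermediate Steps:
k(o) = ½ (k(o) = (¼)*2 = ½)
(S(5) - 15)*k(5*2) = (5 - 15)*(½) = -10*½ = -5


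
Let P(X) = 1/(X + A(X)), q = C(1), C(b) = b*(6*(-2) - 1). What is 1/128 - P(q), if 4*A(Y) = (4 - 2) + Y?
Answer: 575/8064 ≈ 0.071305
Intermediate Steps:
A(Y) = ½ + Y/4 (A(Y) = ((4 - 2) + Y)/4 = (2 + Y)/4 = ½ + Y/4)
C(b) = -13*b (C(b) = b*(-12 - 1) = b*(-13) = -13*b)
q = -13 (q = -13*1 = -13)
P(X) = 1/(½ + 5*X/4) (P(X) = 1/(X + (½ + X/4)) = 1/(½ + 5*X/4))
1/128 - P(q) = 1/128 - 4/(2 + 5*(-13)) = 1/128 - 4/(2 - 65) = 1/128 - 4/(-63) = 1/128 - 4*(-1)/63 = 1/128 - 1*(-4/63) = 1/128 + 4/63 = 575/8064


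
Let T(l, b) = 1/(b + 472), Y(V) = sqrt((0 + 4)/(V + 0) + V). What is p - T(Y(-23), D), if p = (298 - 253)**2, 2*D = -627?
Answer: 641923/317 ≈ 2025.0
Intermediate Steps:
D = -627/2 (D = (1/2)*(-627) = -627/2 ≈ -313.50)
p = 2025 (p = 45**2 = 2025)
Y(V) = sqrt(V + 4/V) (Y(V) = sqrt(4/V + V) = sqrt(V + 4/V))
T(l, b) = 1/(472 + b)
p - T(Y(-23), D) = 2025 - 1/(472 - 627/2) = 2025 - 1/317/2 = 2025 - 1*2/317 = 2025 - 2/317 = 641923/317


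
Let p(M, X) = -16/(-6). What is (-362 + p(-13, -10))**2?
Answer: 1162084/9 ≈ 1.2912e+5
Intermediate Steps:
p(M, X) = 8/3 (p(M, X) = -16*(-1/6) = 8/3)
(-362 + p(-13, -10))**2 = (-362 + 8/3)**2 = (-1078/3)**2 = 1162084/9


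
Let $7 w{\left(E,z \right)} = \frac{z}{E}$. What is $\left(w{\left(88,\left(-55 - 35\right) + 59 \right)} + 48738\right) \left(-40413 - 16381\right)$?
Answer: $- \frac{852551119069}{308} \approx -2.768 \cdot 10^{9}$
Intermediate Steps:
$w{\left(E,z \right)} = \frac{z}{7 E}$ ($w{\left(E,z \right)} = \frac{z \frac{1}{E}}{7} = \frac{z}{7 E}$)
$\left(w{\left(88,\left(-55 - 35\right) + 59 \right)} + 48738\right) \left(-40413 - 16381\right) = \left(\frac{\left(-55 - 35\right) + 59}{7 \cdot 88} + 48738\right) \left(-40413 - 16381\right) = \left(\frac{1}{7} \left(-90 + 59\right) \frac{1}{88} + 48738\right) \left(-56794\right) = \left(\frac{1}{7} \left(-31\right) \frac{1}{88} + 48738\right) \left(-56794\right) = \left(- \frac{31}{616} + 48738\right) \left(-56794\right) = \frac{30022577}{616} \left(-56794\right) = - \frac{852551119069}{308}$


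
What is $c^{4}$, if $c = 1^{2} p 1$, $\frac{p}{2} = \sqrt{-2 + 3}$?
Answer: $16$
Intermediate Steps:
$p = 2$ ($p = 2 \sqrt{-2 + 3} = 2 \sqrt{1} = 2 \cdot 1 = 2$)
$c = 2$ ($c = 1^{2} \cdot 2 \cdot 1 = 1 \cdot 2 \cdot 1 = 2 \cdot 1 = 2$)
$c^{4} = 2^{4} = 16$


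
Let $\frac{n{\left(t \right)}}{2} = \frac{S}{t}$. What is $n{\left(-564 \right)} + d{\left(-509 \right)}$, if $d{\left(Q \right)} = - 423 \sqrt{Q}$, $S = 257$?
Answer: $- \frac{257}{282} - 423 i \sqrt{509} \approx -0.91135 - 9543.3 i$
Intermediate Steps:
$n{\left(t \right)} = \frac{514}{t}$ ($n{\left(t \right)} = 2 \frac{257}{t} = \frac{514}{t}$)
$n{\left(-564 \right)} + d{\left(-509 \right)} = \frac{514}{-564} - 423 \sqrt{-509} = 514 \left(- \frac{1}{564}\right) - 423 i \sqrt{509} = - \frac{257}{282} - 423 i \sqrt{509}$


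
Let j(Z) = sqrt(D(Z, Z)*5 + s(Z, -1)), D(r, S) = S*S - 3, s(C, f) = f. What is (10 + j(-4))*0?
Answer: 0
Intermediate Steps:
D(r, S) = -3 + S**2 (D(r, S) = S**2 - 3 = -3 + S**2)
j(Z) = sqrt(-16 + 5*Z**2) (j(Z) = sqrt((-3 + Z**2)*5 - 1) = sqrt((-15 + 5*Z**2) - 1) = sqrt(-16 + 5*Z**2))
(10 + j(-4))*0 = (10 + sqrt(-16 + 5*(-4)**2))*0 = (10 + sqrt(-16 + 5*16))*0 = (10 + sqrt(-16 + 80))*0 = (10 + sqrt(64))*0 = (10 + 8)*0 = 18*0 = 0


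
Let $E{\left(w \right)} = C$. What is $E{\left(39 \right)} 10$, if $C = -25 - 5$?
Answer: $-300$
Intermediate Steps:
$C = -30$ ($C = -25 - 5 = -30$)
$E{\left(w \right)} = -30$
$E{\left(39 \right)} 10 = \left(-30\right) 10 = -300$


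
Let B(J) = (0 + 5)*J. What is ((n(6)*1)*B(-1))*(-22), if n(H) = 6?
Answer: 660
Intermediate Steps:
B(J) = 5*J
((n(6)*1)*B(-1))*(-22) = ((6*1)*(5*(-1)))*(-22) = (6*(-5))*(-22) = -30*(-22) = 660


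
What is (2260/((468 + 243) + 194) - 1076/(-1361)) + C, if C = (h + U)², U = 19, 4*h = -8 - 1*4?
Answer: 63873224/246341 ≈ 259.29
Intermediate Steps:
h = -3 (h = (-8 - 1*4)/4 = (-8 - 4)/4 = (¼)*(-12) = -3)
C = 256 (C = (-3 + 19)² = 16² = 256)
(2260/((468 + 243) + 194) - 1076/(-1361)) + C = (2260/((468 + 243) + 194) - 1076/(-1361)) + 256 = (2260/(711 + 194) - 1076*(-1/1361)) + 256 = (2260/905 + 1076/1361) + 256 = (2260*(1/905) + 1076/1361) + 256 = (452/181 + 1076/1361) + 256 = 809928/246341 + 256 = 63873224/246341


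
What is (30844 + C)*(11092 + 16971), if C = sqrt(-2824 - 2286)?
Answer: 865575172 + 28063*I*sqrt(5110) ≈ 8.6557e+8 + 2.0061e+6*I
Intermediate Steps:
C = I*sqrt(5110) (C = sqrt(-5110) = I*sqrt(5110) ≈ 71.484*I)
(30844 + C)*(11092 + 16971) = (30844 + I*sqrt(5110))*(11092 + 16971) = (30844 + I*sqrt(5110))*28063 = 865575172 + 28063*I*sqrt(5110)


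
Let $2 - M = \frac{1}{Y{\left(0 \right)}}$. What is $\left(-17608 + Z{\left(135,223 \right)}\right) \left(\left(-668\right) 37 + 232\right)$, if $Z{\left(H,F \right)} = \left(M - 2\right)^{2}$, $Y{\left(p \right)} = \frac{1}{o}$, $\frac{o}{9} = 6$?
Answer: $359718928$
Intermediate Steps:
$o = 54$ ($o = 9 \cdot 6 = 54$)
$Y{\left(p \right)} = \frac{1}{54}$
$M = -52$ ($M = 2 - \frac{1}{\frac{1}{54}} = 2 - 54 = -52$)
$Z{\left(H,F \right)} = 2916$ ($Z{\left(H,F \right)} = \left(-52 - 2\right)^{2} = \left(-54\right)^{2} = 2916$)
$\left(-17608 + Z{\left(135,223 \right)}\right) \left(\left(-668\right) 37 + 232\right) = \left(-17608 + 2916\right) \left(\left(-668\right) 37 + 232\right) = - 14692 \left(-24716 + 232\right) = \left(-14692\right) \left(-24484\right) = 359718928$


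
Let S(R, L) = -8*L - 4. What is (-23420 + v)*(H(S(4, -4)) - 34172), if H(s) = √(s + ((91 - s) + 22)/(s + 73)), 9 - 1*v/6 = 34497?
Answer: 7871451856 - 230348*√294213/101 ≈ 7.8702e+9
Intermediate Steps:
v = -206928 (v = 54 - 6*34497 = 54 - 206982 = -206928)
S(R, L) = -4 - 8*L
H(s) = √(s + (113 - s)/(73 + s))
(-23420 + v)*(H(S(4, -4)) - 34172) = (-23420 - 206928)*(√((113 - (-4 - 8*(-4)) + (-4 - 8*(-4))*(73 + (-4 - 8*(-4))))/(73 + (-4 - 8*(-4)))) - 34172) = -230348*(√((113 - (-4 + 32) + (-4 + 32)*(73 + (-4 + 32)))/(73 + (-4 + 32))) - 34172) = -230348*(√((113 - 1*28 + 28*(73 + 28))/(73 + 28)) - 34172) = -230348*(√((113 - 28 + 28*101)/101) - 34172) = -230348*(√((113 - 28 + 2828)/101) - 34172) = -230348*(√((1/101)*2913) - 34172) = -230348*(√(2913/101) - 34172) = -230348*(√294213/101 - 34172) = -230348*(-34172 + √294213/101) = 7871451856 - 230348*√294213/101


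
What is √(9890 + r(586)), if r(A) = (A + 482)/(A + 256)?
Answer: 8*√27392786/421 ≈ 99.455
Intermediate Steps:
r(A) = (482 + A)/(256 + A)
√(9890 + r(586)) = √(9890 + (482 + 586)/(256 + 586)) = √(9890 + 1068/842) = √(9890 + (1/842)*1068) = √(9890 + 534/421) = √(4164224/421) = 8*√27392786/421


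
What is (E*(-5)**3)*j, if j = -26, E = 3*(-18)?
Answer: -175500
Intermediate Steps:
E = -54
(E*(-5)**3)*j = -54*(-5)**3*(-26) = -54*(-125)*(-26) = 6750*(-26) = -175500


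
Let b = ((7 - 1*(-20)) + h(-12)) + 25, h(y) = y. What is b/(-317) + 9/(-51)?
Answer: -1631/5389 ≈ -0.30265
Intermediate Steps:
b = 40 (b = ((7 - 1*(-20)) - 12) + 25 = ((7 + 20) - 12) + 25 = (27 - 12) + 25 = 15 + 25 = 40)
b/(-317) + 9/(-51) = 40/(-317) + 9/(-51) = 40*(-1/317) + 9*(-1/51) = -40/317 - 3/17 = -1631/5389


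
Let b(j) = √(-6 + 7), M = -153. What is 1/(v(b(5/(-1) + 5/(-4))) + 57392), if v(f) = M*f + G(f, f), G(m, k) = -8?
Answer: 1/57231 ≈ 1.7473e-5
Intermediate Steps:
b(j) = 1 (b(j) = √1 = 1)
v(f) = -8 - 153*f (v(f) = -153*f - 8 = -8 - 153*f)
1/(v(b(5/(-1) + 5/(-4))) + 57392) = 1/((-8 - 153*1) + 57392) = 1/((-8 - 153) + 57392) = 1/(-161 + 57392) = 1/57231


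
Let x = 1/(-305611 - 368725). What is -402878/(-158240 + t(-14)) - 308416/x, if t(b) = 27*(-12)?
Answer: 336505187057679/1618 ≈ 2.0798e+11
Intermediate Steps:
t(b) = -324
x = -1/674336 (x = 1/(-674336) = -1/674336 ≈ -1.4829e-6)
-402878/(-158240 + t(-14)) - 308416/x = -402878/(-158240 - 324) - 308416/(-1/674336) = -402878/(-158564) - 308416*(-674336) = -402878*(-1/158564) + 207976011776 = 4111/1618 + 207976011776 = 336505187057679/1618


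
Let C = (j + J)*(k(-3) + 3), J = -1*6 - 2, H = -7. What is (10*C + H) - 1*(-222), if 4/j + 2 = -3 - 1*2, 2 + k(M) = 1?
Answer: 305/7 ≈ 43.571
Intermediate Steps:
k(M) = -1 (k(M) = -2 + 1 = -1)
j = -4/7 (j = 4/(-2 + (-3 - 1*2)) = 4/(-2 + (-3 - 2)) = 4/(-2 - 5) = 4/(-7) = 4*(-⅐) = -4/7 ≈ -0.57143)
J = -8 (J = -6 - 2 = -8)
C = -120/7 (C = (-4/7 - 8)*(-1 + 3) = -60/7*2 = -120/7 ≈ -17.143)
(10*C + H) - 1*(-222) = (10*(-120/7) - 7) - 1*(-222) = (-1200/7 - 7) + 222 = -1249/7 + 222 = 305/7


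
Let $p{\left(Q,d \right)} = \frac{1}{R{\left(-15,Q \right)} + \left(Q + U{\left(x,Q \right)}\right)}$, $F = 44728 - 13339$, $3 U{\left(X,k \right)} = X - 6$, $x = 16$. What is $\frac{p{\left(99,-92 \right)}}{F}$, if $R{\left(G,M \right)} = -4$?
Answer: $\frac{1}{3086585} \approx 3.2398 \cdot 10^{-7}$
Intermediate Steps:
$U{\left(X,k \right)} = -2 + \frac{X}{3}$ ($U{\left(X,k \right)} = \frac{X - 6}{3} = \frac{-6 + X}{3} = -2 + \frac{X}{3}$)
$F = 31389$ ($F = 44728 - 13339 = 31389$)
$p{\left(Q,d \right)} = \frac{1}{- \frac{2}{3} + Q}$ ($p{\left(Q,d \right)} = \frac{1}{-4 + \left(Q + \left(-2 + \frac{1}{3} \cdot 16\right)\right)} = \frac{1}{-4 + \left(Q + \left(-2 + \frac{16}{3}\right)\right)} = \frac{1}{-4 + \left(Q + \frac{10}{3}\right)} = \frac{1}{-4 + \left(\frac{10}{3} + Q\right)} = \frac{1}{- \frac{2}{3} + Q}$)
$\frac{p{\left(99,-92 \right)}}{F} = \frac{3 \frac{1}{-2 + 3 \cdot 99}}{31389} = \frac{3}{-2 + 297} \cdot \frac{1}{31389} = \frac{3}{295} \cdot \frac{1}{31389} = \frac{1}{3086585}$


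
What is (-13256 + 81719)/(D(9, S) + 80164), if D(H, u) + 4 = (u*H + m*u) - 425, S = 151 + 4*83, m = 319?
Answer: 68463/238159 ≈ 0.28747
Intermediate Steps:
S = 483 (S = 151 + 332 = 483)
D(H, u) = -429 + 319*u + H*u (D(H, u) = -4 + ((u*H + 319*u) - 425) = -4 + ((H*u + 319*u) - 425) = -4 + ((319*u + H*u) - 425) = -4 + (-425 + 319*u + H*u) = -429 + 319*u + H*u)
(-13256 + 81719)/(D(9, S) + 80164) = (-13256 + 81719)/((-429 + 319*483 + 9*483) + 80164) = 68463/((-429 + 154077 + 4347) + 80164) = 68463/(157995 + 80164) = 68463/238159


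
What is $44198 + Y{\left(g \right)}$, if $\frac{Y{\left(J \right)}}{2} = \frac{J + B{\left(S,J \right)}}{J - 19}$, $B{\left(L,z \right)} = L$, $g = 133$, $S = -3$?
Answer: $\frac{2519416}{57} \approx 44200.0$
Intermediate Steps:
$Y{\left(J \right)} = \frac{2 \left(-3 + J\right)}{-19 + J}$ ($Y{\left(J \right)} = 2 \frac{J - 3}{J - 19} = 2 \frac{-3 + J}{-19 + J} = \frac{2 \left(-3 + J\right)}{-19 + J}$)
$44198 + Y{\left(g \right)} = 44198 + \frac{2 \left(-3 + 133\right)}{-19 + 133} = 44198 + 2 \cdot \frac{1}{114} \cdot 130 = 44198 + \frac{130}{57} = \frac{2519416}{57}$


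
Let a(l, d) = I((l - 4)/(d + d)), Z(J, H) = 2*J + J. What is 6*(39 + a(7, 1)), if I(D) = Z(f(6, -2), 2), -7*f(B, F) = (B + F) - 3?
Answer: 1620/7 ≈ 231.43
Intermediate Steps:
f(B, F) = 3/7 - B/7 - F/7 (f(B, F) = -((B + F) - 3)/7 = -(-3 + B + F)/7 = 3/7 - B/7 - F/7)
Z(J, H) = 3*J
I(D) = -3/7 (I(D) = 3*(3/7 - ⅐*6 - ⅐*(-2)) = 3*(3/7 - 6/7 + 2/7) = 3*(-⅐) = -3/7)
a(l, d) = -3/7
6*(39 + a(7, 1)) = 6*(39 - 3/7) = 6*(270/7) = 1620/7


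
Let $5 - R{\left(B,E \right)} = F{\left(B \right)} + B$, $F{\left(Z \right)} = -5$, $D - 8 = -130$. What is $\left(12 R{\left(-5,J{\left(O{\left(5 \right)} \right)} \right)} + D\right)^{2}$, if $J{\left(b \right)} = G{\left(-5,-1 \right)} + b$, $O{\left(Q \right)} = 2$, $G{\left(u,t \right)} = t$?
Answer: $3364$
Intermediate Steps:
$D = -122$ ($D = 8 - 130 = -122$)
$J{\left(b \right)} = -1 + b$
$R{\left(B,E \right)} = 10 - B$ ($R{\left(B,E \right)} = 5 - \left(-5 + B\right) = 10 - B$)
$\left(12 R{\left(-5,J{\left(O{\left(5 \right)} \right)} \right)} + D\right)^{2} = \left(12 \left(10 - -5\right) - 122\right)^{2} = \left(12 \left(10 + 5\right) - 122\right)^{2} = \left(12 \cdot 15 - 122\right)^{2} = \left(180 - 122\right)^{2} = 58^{2} = 3364$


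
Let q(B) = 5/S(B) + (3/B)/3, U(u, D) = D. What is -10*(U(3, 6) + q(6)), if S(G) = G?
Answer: -70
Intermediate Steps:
q(B) = 6/B (q(B) = 5/B + (3/B)/3 = 5/B + (3/B)*(⅓) = 5/B + 1/B = 6/B)
-10*(U(3, 6) + q(6)) = -10*(6 + 6/6) = -10*(6 + 6*(⅙)) = -10*(6 + 1) = -10*7 = -70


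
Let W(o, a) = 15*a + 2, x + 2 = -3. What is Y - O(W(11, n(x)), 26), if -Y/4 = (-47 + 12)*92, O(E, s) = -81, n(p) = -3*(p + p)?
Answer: 12961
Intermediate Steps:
x = -5 (x = -2 - 3 = -5)
n(p) = -6*p
W(o, a) = 2 + 15*a
Y = 12880 (Y = -4*(-47 + 12)*92 = -(-140)*92 = -4*(-3220) = 12880)
Y - O(W(11, n(x)), 26) = 12880 - 1*(-81) = 12880 + 81 = 12961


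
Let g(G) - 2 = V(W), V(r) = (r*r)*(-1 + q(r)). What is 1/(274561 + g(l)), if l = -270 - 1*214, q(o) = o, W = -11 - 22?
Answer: 1/237537 ≈ 4.2099e-6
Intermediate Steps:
W = -33
l = -484 (l = -270 - 214 = -484)
V(r) = r**2*(-1 + r) (V(r) = (r*r)*(-1 + r) = r**2*(-1 + r))
g(G) = -37024 (g(G) = 2 + (-33)**2*(-1 - 33) = 2 + 1089*(-34) = 2 - 37026 = -37024)
1/(274561 + g(l)) = 1/(274561 - 37024) = 1/237537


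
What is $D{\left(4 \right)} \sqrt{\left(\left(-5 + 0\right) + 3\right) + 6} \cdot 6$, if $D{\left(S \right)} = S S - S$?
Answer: $144$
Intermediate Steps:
$D{\left(S \right)} = S^{2} - S$
$D{\left(4 \right)} \sqrt{\left(\left(-5 + 0\right) + 3\right) + 6} \cdot 6 = 4 \left(-1 + 4\right) \sqrt{\left(\left(-5 + 0\right) + 3\right) + 6} \cdot 6 = 4 \cdot 3 \sqrt{\left(-5 + 3\right) + 6} \cdot 6 = 12 \sqrt{-2 + 6} \cdot 6 = 12 \sqrt{4} \cdot 6 = 12 \cdot 2 \cdot 6 = 24 \cdot 6 = 144$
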